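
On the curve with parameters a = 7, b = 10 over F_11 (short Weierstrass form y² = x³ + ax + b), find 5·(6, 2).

(3, 6)

Write G = (6, 2).
Double-and-add on 5 = (101)₂. Start with G = (6, 2) for the leading 1-bit.
double: tangent at (6, 2): λ = (3·6² + 7)/(2·2) ≡ 5/4. 4⁻¹ ≡ 3 (mod 11), so λ ≡ 5·3 ≡ 4.
  x = λ² - 6 - 6 = 16 - 12 ≡ 4; y = λ·(6 - 4) - 2 ≡ 6. → (4, 6)
double: tangent at (4, 6): λ = (3·4² + 7)/(2·6) ≡ 0/1. 1⁻¹ ≡ 1 (mod 11), so λ ≡ 0·1 ≡ 0.
  x = λ² - 4 - 4 = 0 - 8 ≡ 3; y = λ·(4 - 3) - 6 ≡ 5. → (3, 5)
add G: (3, 5) + (6, 2). λ = (2 - 5)/(6 - 3) ≡ 8/3 mod 11. 3⁻¹ ≡ 4 (mod 11), so λ ≡ 10.
  x = λ² - 3 - 6 = 100 - 9 ≡ 3; y = λ·(3 - 3) - 5 ≡ 6. → (3, 6)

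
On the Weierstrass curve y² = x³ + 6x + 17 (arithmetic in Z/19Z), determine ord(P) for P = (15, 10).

5

2P: tangent at (15, 10): λ = (3·15² + 6)/(2·10) ≡ 16/1. 1⁻¹ ≡ 1 (mod 19), so λ ≡ 16·1 ≡ 16.
  x = λ² - 15 - 15 = 256 - 30 ≡ 17; y = λ·(15 - 17) - 10 ≡ 15. → (17, 15)
3P: (17, 15) + (15, 10). λ = (10 - 15)/(15 - 17) ≡ 14/17 mod 19. 17⁻¹ ≡ 9 (mod 19), so λ ≡ 12.
  x = λ² - 17 - 15 = 144 - 32 ≡ 17; y = λ·(17 - 17) - 15 ≡ 4. → (17, 4)
4P: (17, 4) + (15, 10). λ = (10 - 4)/(15 - 17) ≡ 6/17 mod 19. 17⁻¹ ≡ 9 (mod 19), so λ ≡ 16.
  x = λ² - 17 - 15 = 256 - 32 ≡ 15; y = λ·(17 - 15) - 4 ≡ 9. → (15, 9)
5P: (15, 9) + (15, 10): same x and y₁ ≡ -y₂, so the sum is O.
5P = O, so the order is 5.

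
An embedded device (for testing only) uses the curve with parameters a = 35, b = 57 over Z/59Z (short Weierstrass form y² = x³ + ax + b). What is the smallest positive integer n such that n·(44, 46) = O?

4

2P: tangent at (44, 46): λ = (3·44² + 35)/(2·46) ≡ 2/33. 33⁻¹ ≡ 34 (mod 59), so λ ≡ 2·34 ≡ 9.
  x = λ² - 44 - 44 = 81 - 88 ≡ 52; y = λ·(44 - 52) - 46 ≡ 0. → (52, 0)
3P: (52, 0) + (44, 46). λ = (46 - 0)/(44 - 52) ≡ 46/51 mod 59. 51⁻¹ ≡ 22 (mod 59), so λ ≡ 9.
  x = λ² - 52 - 44 = 81 - 96 ≡ 44; y = λ·(52 - 44) - 0 ≡ 13. → (44, 13)
4P: (44, 13) + (44, 46): same x and y₁ ≡ -y₂, so the sum is O.
4P = O, so the order is 4.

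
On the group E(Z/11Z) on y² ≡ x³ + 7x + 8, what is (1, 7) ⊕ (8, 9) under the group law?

(5, 6)

(1, 7) + (8, 9). λ = (9 - 7)/(8 - 1) ≡ 2/7 mod 11. 7⁻¹ ≡ 8 (mod 11), so λ ≡ 5.
  x = λ² - 1 - 8 = 25 - 9 ≡ 5; y = λ·(1 - 5) - 7 ≡ 6. → (5, 6)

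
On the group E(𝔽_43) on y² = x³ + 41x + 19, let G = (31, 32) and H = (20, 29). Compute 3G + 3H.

First 3G:
Repeated addition: build up to 3G.
2G: tangent at (31, 32): λ = (3·31² + 41)/(2·32) ≡ 0/21. 21⁻¹ ≡ 41 (mod 43), so λ ≡ 0·41 ≡ 0.
  x = λ² - 31 - 31 = 0 - 62 ≡ 24; y = λ·(31 - 24) - 32 ≡ 11. → (24, 11)
3G: (24, 11) + (31, 32). λ = (32 - 11)/(31 - 24) ≡ 21/7 mod 43. 7⁻¹ ≡ 37 (mod 43) since 7·37 = 259 ≡ 1, so λ ≡ 3.
  x = λ² - 24 - 31 = 9 - 55 ≡ 40; y = λ·(24 - 40) - 11 ≡ 27. → (40, 27)
3G = (40, 27).
Next 3H:
Repeated addition: build up to 3H.
2H: tangent at (20, 29): λ = (3·20² + 41)/(2·29) ≡ 37/15. 15⁻¹ ≡ 23 (mod 43), so λ ≡ 37·23 ≡ 34.
  x = λ² - 20 - 20 = 1156 - 40 ≡ 41; y = λ·(20 - 41) - 29 ≡ 31. → (41, 31)
3H: (41, 31) + (20, 29). λ = (29 - 31)/(20 - 41) ≡ 41/22 mod 43. 22⁻¹ ≡ 2 (mod 43), so λ ≡ 39.
  x = λ² - 41 - 20 = 1521 - 61 ≡ 41; y = λ·(41 - 41) - 31 ≡ 12. → (41, 12)
3H = (41, 12).
Finally 3G + 3H:
(40, 27) + (41, 12). λ = (12 - 27)/(41 - 40) ≡ 28/1 mod 43. 1⁻¹ ≡ 1 (mod 43) since 1·1 = 1 ≡ 1, so λ ≡ 28.
  x = λ² - 40 - 41 = 784 - 81 ≡ 15; y = λ·(40 - 15) - 27 ≡ 28. → (15, 28)

(15, 28)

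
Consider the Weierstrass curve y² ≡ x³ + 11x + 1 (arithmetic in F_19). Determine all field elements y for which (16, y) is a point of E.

x³ + 11x + 1 = 4273 ≡ 17 (mod 19).
Square roots of 17 mod 19: 6 and 13 (since 6² = 36 ≡ 17).

6, 13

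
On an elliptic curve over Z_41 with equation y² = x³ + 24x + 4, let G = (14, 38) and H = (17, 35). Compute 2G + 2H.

O

First 2G:
Repeated addition: build up to 2G.
2G: tangent at (14, 38): λ = (3·14² + 24)/(2·38) ≡ 38/35. 35⁻¹ ≡ 34 (mod 41), so λ ≡ 38·34 ≡ 21.
  x = λ² - 14 - 14 = 441 - 28 ≡ 3; y = λ·(14 - 3) - 38 ≡ 29. → (3, 29)
2G = (3, 29).
Next 2H:
Repeated addition: build up to 2H.
2H: tangent at (17, 35): λ = (3·17² + 24)/(2·35) ≡ 30/29. 29⁻¹ ≡ 17 (mod 41) since 29·17 = 493 ≡ 1, so λ ≡ 30·17 ≡ 18.
  x = λ² - 17 - 17 = 324 - 34 ≡ 3; y = λ·(17 - 3) - 35 ≡ 12. → (3, 12)
2H = (3, 12).
Finally 2G + 2H:
(3, 29) + (3, 12): same x and y₁ ≡ -y₂, so the sum is O.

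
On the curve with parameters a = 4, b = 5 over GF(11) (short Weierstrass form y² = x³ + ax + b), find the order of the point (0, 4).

4

2P: tangent at (0, 4): λ = (3·0² + 4)/(2·4) ≡ 4/8. 8⁻¹ ≡ 7 (mod 11), so λ ≡ 4·7 ≡ 6.
  x = λ² - 0 - 0 = 36 - 0 ≡ 3; y = λ·(0 - 3) - 4 ≡ 0. → (3, 0)
3P: (3, 0) + (0, 4). λ = (4 - 0)/(0 - 3) ≡ 4/8 mod 11. 8⁻¹ ≡ 7 (mod 11) since 8·7 = 56 ≡ 1, so λ ≡ 6.
  x = λ² - 3 - 0 = 36 - 3 ≡ 0; y = λ·(3 - 0) - 0 ≡ 7. → (0, 7)
4P: (0, 7) + (0, 4): same x and y₁ ≡ -y₂, so the sum is the point at infinity.
4P = the point at infinity, so the order is 4.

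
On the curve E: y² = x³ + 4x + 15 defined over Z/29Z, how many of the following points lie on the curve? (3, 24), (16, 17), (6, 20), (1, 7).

(3, 24): 24² ≡ 25, rhs ≡ 25 → on.
(16, 17): 17² ≡ 28, rhs ≡ 28 → on.
(6, 20): 20² ≡ 23, rhs ≡ 23 → on.
(1, 7): 7² ≡ 20, rhs ≡ 20 → on.

4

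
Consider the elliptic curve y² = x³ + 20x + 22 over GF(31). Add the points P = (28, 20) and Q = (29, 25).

(30, 1)

(28, 20) + (29, 25). λ = (25 - 20)/(29 - 28) ≡ 5/1 mod 31. 1⁻¹ ≡ 1 (mod 31), so λ ≡ 5.
  x = λ² - 28 - 29 = 25 - 57 ≡ 30; y = λ·(28 - 30) - 20 ≡ 1. → (30, 1)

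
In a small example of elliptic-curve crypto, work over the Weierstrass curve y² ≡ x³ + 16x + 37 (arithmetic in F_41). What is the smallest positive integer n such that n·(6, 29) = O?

12

2P: tangent at (6, 29): λ = (3·6² + 16)/(2·29) ≡ 1/17. 17⁻¹ ≡ 29 (mod 41) since 17·29 = 493 ≡ 1, so λ ≡ 1·29 ≡ 29.
  x = λ² - 6 - 6 = 841 - 12 ≡ 9; y = λ·(6 - 9) - 29 ≡ 7. → (9, 7)
3P: (9, 7) + (6, 29). λ = (29 - 7)/(6 - 9) ≡ 22/38 mod 41. 38⁻¹ ≡ 27 (mod 41), so λ ≡ 20.
  x = λ² - 9 - 6 = 400 - 15 ≡ 16; y = λ·(9 - 16) - 7 ≡ 17. → (16, 17)
4P: (16, 17) + (6, 29). λ = (29 - 17)/(6 - 16) ≡ 12/31 mod 41. 31⁻¹ ≡ 4 (mod 41), so λ ≡ 7.
  x = λ² - 16 - 6 = 49 - 22 ≡ 27; y = λ·(16 - 27) - 17 ≡ 29. → (27, 29)
5P: (27, 29) + (6, 29). λ = (29 - 29)/(6 - 27) ≡ 0/20 mod 41. 20⁻¹ ≡ 39 (mod 41), so λ ≡ 0.
  x = λ² - 27 - 6 = 0 - 33 ≡ 8; y = λ·(27 - 8) - 29 ≡ 12. → (8, 12)
6P: (8, 12) + (6, 29). λ = (29 - 12)/(6 - 8) ≡ 17/39 mod 41. 39⁻¹ ≡ 20 (mod 41) since 39·20 = 780 ≡ 1, so λ ≡ 12.
  x = λ² - 8 - 6 = 144 - 14 ≡ 7; y = λ·(8 - 7) - 12 ≡ 0. → (7, 0)
7P: (7, 0) + (6, 29). λ = (29 - 0)/(6 - 7) ≡ 29/40 mod 41. 40⁻¹ ≡ 40 (mod 41), so λ ≡ 12.
  x = λ² - 7 - 6 = 144 - 13 ≡ 8; y = λ·(7 - 8) - 0 ≡ 29. → (8, 29)
8P: (8, 29) + (6, 29). λ = (29 - 29)/(6 - 8) ≡ 0/39 mod 41. 39⁻¹ ≡ 20 (mod 41) since 39·20 = 780 ≡ 1, so λ ≡ 0.
  x = λ² - 8 - 6 = 0 - 14 ≡ 27; y = λ·(8 - 27) - 29 ≡ 12. → (27, 12)
9P: (27, 12) + (6, 29). λ = (29 - 12)/(6 - 27) ≡ 17/20 mod 41. 20⁻¹ ≡ 39 (mod 41) since 20·39 = 780 ≡ 1, so λ ≡ 7.
  x = λ² - 27 - 6 = 49 - 33 ≡ 16; y = λ·(27 - 16) - 12 ≡ 24. → (16, 24)
10P: (16, 24) + (6, 29). λ = (29 - 24)/(6 - 16) ≡ 5/31 mod 41. 31⁻¹ ≡ 4 (mod 41), so λ ≡ 20.
  x = λ² - 16 - 6 = 400 - 22 ≡ 9; y = λ·(16 - 9) - 24 ≡ 34. → (9, 34)
11P: (9, 34) + (6, 29). λ = (29 - 34)/(6 - 9) ≡ 36/38 mod 41. 38⁻¹ ≡ 27 (mod 41) since 38·27 = 1026 ≡ 1, so λ ≡ 29.
  x = λ² - 9 - 6 = 841 - 15 ≡ 6; y = λ·(9 - 6) - 34 ≡ 12. → (6, 12)
12P: (6, 12) + (6, 29): same x and y₁ ≡ -y₂, so the sum is O.
12P = O, so the order is 12.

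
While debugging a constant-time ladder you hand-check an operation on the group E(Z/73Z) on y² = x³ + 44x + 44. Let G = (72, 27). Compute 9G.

Double-and-add on 9 = (1001)₂. Start with G = (72, 27) for the leading 1-bit.
double: tangent at (72, 27): λ = (3·72² + 44)/(2·27) ≡ 47/54. 54⁻¹ ≡ 23 (mod 73), so λ ≡ 47·23 ≡ 59.
  x = λ² - 72 - 72 = 3481 - 144 ≡ 52; y = λ·(72 - 52) - 27 ≡ 58. → (52, 58)
double: tangent at (52, 58): λ = (3·52² + 44)/(2·58) ≡ 53/43. 43⁻¹ ≡ 17 (mod 73), so λ ≡ 53·17 ≡ 25.
  x = λ² - 52 - 52 = 625 - 104 ≡ 10; y = λ·(52 - 10) - 58 ≡ 43. → (10, 43)
double: tangent at (10, 43): λ = (3·10² + 44)/(2·43) ≡ 52/13. 13⁻¹ ≡ 45 (mod 73), so λ ≡ 52·45 ≡ 4.
  x = λ² - 10 - 10 = 16 - 20 ≡ 69; y = λ·(10 - 69) - 43 ≡ 13. → (69, 13)
add G: (69, 13) + (72, 27). λ = (27 - 13)/(72 - 69) ≡ 14/3 mod 73. 3⁻¹ ≡ 49 (mod 73), so λ ≡ 29.
  x = λ² - 69 - 72 = 841 - 141 ≡ 43; y = λ·(69 - 43) - 13 ≡ 11. → (43, 11)

(43, 11)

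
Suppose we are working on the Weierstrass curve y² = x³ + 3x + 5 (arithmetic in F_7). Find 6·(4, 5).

Write P = (4, 5).
Double-and-add on 6 = (110)₂. Start with P = (4, 5) for the leading 1-bit.
double: tangent at (4, 5): λ = (3·4² + 3)/(2·5) ≡ 2/3. 3⁻¹ ≡ 5 (mod 7), so λ ≡ 2·5 ≡ 3.
  x = λ² - 4 - 4 = 9 - 8 ≡ 1; y = λ·(4 - 1) - 5 ≡ 4. → (1, 4)
add P: (1, 4) + (4, 5). λ = (5 - 4)/(4 - 1) ≡ 1/3 mod 7. 3⁻¹ ≡ 5 (mod 7), so λ ≡ 5.
  x = λ² - 1 - 4 = 25 - 5 ≡ 6; y = λ·(1 - 6) - 4 ≡ 6. → (6, 6)
double: tangent at (6, 6): λ = (3·6² + 3)/(2·6) ≡ 6/5. 5⁻¹ ≡ 3 (mod 7), so λ ≡ 6·3 ≡ 4.
  x = λ² - 6 - 6 = 16 - 12 ≡ 4; y = λ·(6 - 4) - 6 ≡ 2. → (4, 2)

(4, 2)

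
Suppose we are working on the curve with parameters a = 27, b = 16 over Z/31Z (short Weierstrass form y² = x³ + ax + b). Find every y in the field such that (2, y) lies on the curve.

x³ + 27x + 16 = 78 ≡ 16 (mod 31).
Square roots of 16 mod 31: 4 and 27 (since 4² = 16 ≡ 16).

4, 27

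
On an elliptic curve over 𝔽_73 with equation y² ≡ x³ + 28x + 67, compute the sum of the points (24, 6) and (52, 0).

(22, 4)

(24, 6) + (52, 0). λ = (0 - 6)/(52 - 24) ≡ 67/28 mod 73. 28⁻¹ ≡ 60 (mod 73), so λ ≡ 5.
  x = λ² - 24 - 52 = 25 - 76 ≡ 22; y = λ·(24 - 22) - 6 ≡ 4. → (22, 4)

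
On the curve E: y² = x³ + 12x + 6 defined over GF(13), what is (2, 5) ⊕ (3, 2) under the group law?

(2, 5) + (3, 2). λ = (2 - 5)/(3 - 2) ≡ 10/1 mod 13. 1⁻¹ ≡ 1 (mod 13), so λ ≡ 10.
  x = λ² - 2 - 3 = 100 - 5 ≡ 4; y = λ·(2 - 4) - 5 ≡ 1. → (4, 1)

(4, 1)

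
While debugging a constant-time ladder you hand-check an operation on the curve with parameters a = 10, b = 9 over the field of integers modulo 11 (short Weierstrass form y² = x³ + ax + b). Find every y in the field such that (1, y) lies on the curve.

x³ + 10x + 9 = 20 ≡ 9 (mod 11).
Square roots of 9 mod 11: 3 and 8 (since 3² = 9 ≡ 9).

3, 8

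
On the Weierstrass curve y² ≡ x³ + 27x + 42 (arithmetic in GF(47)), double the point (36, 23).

(30, 34)

tangent at (36, 23): λ = (3·36² + 27)/(2·23) ≡ 14/46. 46⁻¹ ≡ 46 (mod 47), so λ ≡ 14·46 ≡ 33.
  x = λ² - 36 - 36 = 1089 - 72 ≡ 30; y = λ·(36 - 30) - 23 ≡ 34. → (30, 34)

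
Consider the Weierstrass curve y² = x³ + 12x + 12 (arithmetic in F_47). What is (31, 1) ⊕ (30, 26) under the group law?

(31, 1) + (30, 26). λ = (26 - 1)/(30 - 31) ≡ 25/46 mod 47. 46⁻¹ ≡ 46 (mod 47), so λ ≡ 22.
  x = λ² - 31 - 30 = 484 - 61 ≡ 0; y = λ·(31 - 0) - 1 ≡ 23. → (0, 23)

(0, 23)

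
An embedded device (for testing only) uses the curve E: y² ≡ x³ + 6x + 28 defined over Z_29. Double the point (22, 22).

(9, 12)

tangent at (22, 22): λ = (3·22² + 6)/(2·22) ≡ 8/15. 15⁻¹ ≡ 2 (mod 29), so λ ≡ 8·2 ≡ 16.
  x = λ² - 22 - 22 = 256 - 44 ≡ 9; y = λ·(22 - 9) - 22 ≡ 12. → (9, 12)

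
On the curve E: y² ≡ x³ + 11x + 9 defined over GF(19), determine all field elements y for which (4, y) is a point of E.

x³ + 11x + 9 = 117 ≡ 3 (mod 19).
3 is a non-residue mod 19; no y exists.

none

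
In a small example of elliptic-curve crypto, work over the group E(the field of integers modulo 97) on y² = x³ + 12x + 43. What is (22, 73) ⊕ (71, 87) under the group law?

(12, 13)

(22, 73) + (71, 87). λ = (87 - 73)/(71 - 22) ≡ 14/49 mod 97. 49⁻¹ ≡ 2 (mod 97) since 49·2 = 98 ≡ 1, so λ ≡ 28.
  x = λ² - 22 - 71 = 784 - 93 ≡ 12; y = λ·(22 - 12) - 73 ≡ 13. → (12, 13)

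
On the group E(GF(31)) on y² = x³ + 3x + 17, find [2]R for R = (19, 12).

tangent at (19, 12): λ = (3·19² + 3)/(2·12) ≡ 1/24. 24⁻¹ ≡ 22 (mod 31) since 24·22 = 528 ≡ 1, so λ ≡ 1·22 ≡ 22.
  x = λ² - 19 - 19 = 484 - 38 ≡ 12; y = λ·(19 - 12) - 12 ≡ 18. → (12, 18)

(12, 18)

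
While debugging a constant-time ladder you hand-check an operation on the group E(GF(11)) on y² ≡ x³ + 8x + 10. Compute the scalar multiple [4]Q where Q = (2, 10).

Double-and-add on 4 = (100)₂. Start with Q = (2, 10) for the leading 1-bit.
double: tangent at (2, 10): λ = (3·2² + 8)/(2·10) ≡ 9/9. 9⁻¹ ≡ 5 (mod 11), so λ ≡ 9·5 ≡ 1.
  x = λ² - 2 - 2 = 1 - 4 ≡ 8; y = λ·(2 - 8) - 10 ≡ 6. → (8, 6)
double: tangent at (8, 6): λ = (3·8² + 8)/(2·6) ≡ 2/1. 1⁻¹ ≡ 1 (mod 11) since 1·1 = 1 ≡ 1, so λ ≡ 2·1 ≡ 2.
  x = λ² - 8 - 8 = 4 - 16 ≡ 10; y = λ·(8 - 10) - 6 ≡ 1. → (10, 1)

(10, 1)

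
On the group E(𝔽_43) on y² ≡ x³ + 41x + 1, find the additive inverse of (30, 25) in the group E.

(30, 18)

-(30, 25) = (30, -25 mod 43) = (30, 18).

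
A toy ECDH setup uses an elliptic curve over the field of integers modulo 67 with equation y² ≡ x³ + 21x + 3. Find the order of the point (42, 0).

2

2P: (42, 0) + (42, 0): same x and y₁ ≡ -y₂, so the sum is O.
2P = O, so the order is 2.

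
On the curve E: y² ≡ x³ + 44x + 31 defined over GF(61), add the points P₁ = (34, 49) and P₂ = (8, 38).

(31, 25)

(34, 49) + (8, 38). λ = (38 - 49)/(8 - 34) ≡ 50/35 mod 61. 35⁻¹ ≡ 7 (mod 61) since 35·7 = 245 ≡ 1, so λ ≡ 45.
  x = λ² - 34 - 8 = 2025 - 42 ≡ 31; y = λ·(34 - 31) - 49 ≡ 25. → (31, 25)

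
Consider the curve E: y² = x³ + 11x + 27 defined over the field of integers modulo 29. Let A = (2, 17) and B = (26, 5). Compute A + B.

(2, 17) + (26, 5). λ = (5 - 17)/(26 - 2) ≡ 17/24 mod 29. 24⁻¹ ≡ 23 (mod 29) since 24·23 = 552 ≡ 1, so λ ≡ 14.
  x = λ² - 2 - 26 = 196 - 28 ≡ 23; y = λ·(2 - 23) - 17 ≡ 8. → (23, 8)

(23, 8)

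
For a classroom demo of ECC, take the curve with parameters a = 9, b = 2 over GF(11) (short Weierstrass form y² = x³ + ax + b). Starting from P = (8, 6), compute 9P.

(3, 1)

Repeated addition: build up to 9P.
2P: tangent at (8, 6): λ = (3·8² + 9)/(2·6) ≡ 3/1. 1⁻¹ ≡ 1 (mod 11), so λ ≡ 3·1 ≡ 3.
  x = λ² - 8 - 8 = 9 - 16 ≡ 4; y = λ·(8 - 4) - 6 ≡ 6. → (4, 6)
3P: (4, 6) + (8, 6). λ = (6 - 6)/(8 - 4) ≡ 0/4 mod 11. 4⁻¹ ≡ 3 (mod 11) since 4·3 = 12 ≡ 1, so λ ≡ 0.
  x = λ² - 4 - 8 = 0 - 12 ≡ 10; y = λ·(4 - 10) - 6 ≡ 5. → (10, 5)
4P: (10, 5) + (8, 6). λ = (6 - 5)/(8 - 10) ≡ 1/9 mod 11. 9⁻¹ ≡ 5 (mod 11) since 9·5 = 45 ≡ 1, so λ ≡ 5.
  x = λ² - 10 - 8 = 25 - 18 ≡ 7; y = λ·(10 - 7) - 5 ≡ 10. → (7, 10)
5P: (7, 10) + (8, 6). λ = (6 - 10)/(8 - 7) ≡ 7/1 mod 11. 1⁻¹ ≡ 1 (mod 11) since 1·1 = 1 ≡ 1, so λ ≡ 7.
  x = λ² - 7 - 8 = 49 - 15 ≡ 1; y = λ·(7 - 1) - 10 ≡ 10. → (1, 10)
6P: (1, 10) + (8, 6). λ = (6 - 10)/(8 - 1) ≡ 7/7 mod 11. 7⁻¹ ≡ 8 (mod 11), so λ ≡ 1.
  x = λ² - 1 - 8 = 1 - 9 ≡ 3; y = λ·(1 - 3) - 10 ≡ 10. → (3, 10)
7P: (3, 10) + (8, 6). λ = (6 - 10)/(8 - 3) ≡ 7/5 mod 11. 5⁻¹ ≡ 9 (mod 11), so λ ≡ 8.
  x = λ² - 3 - 8 = 64 - 11 ≡ 9; y = λ·(3 - 9) - 10 ≡ 8. → (9, 8)
8P: (9, 8) + (8, 6). λ = (6 - 8)/(8 - 9) ≡ 9/10 mod 11. 10⁻¹ ≡ 10 (mod 11), so λ ≡ 2.
  x = λ² - 9 - 8 = 4 - 17 ≡ 9; y = λ·(9 - 9) - 8 ≡ 3. → (9, 3)
9P: (9, 3) + (8, 6). λ = (6 - 3)/(8 - 9) ≡ 3/10 mod 11. 10⁻¹ ≡ 10 (mod 11) since 10·10 = 100 ≡ 1, so λ ≡ 8.
  x = λ² - 9 - 8 = 64 - 17 ≡ 3; y = λ·(9 - 3) - 3 ≡ 1. → (3, 1)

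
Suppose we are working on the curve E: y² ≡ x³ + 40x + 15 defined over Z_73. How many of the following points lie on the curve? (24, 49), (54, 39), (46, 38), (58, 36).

(24, 49): 49² ≡ 65, rhs ≡ 53 → off.
(54, 39): 39² ≡ 61, rhs ≡ 61 → on.
(46, 38): 38² ≡ 57, rhs ≡ 57 → on.
(58, 36): 36² ≡ 55, rhs ≡ 55 → on.

3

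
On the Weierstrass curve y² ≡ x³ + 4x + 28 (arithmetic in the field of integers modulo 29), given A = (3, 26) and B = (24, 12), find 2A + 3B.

O

First 2A:
Repeated addition: build up to 2A.
2A: tangent at (3, 26): λ = (3·3² + 4)/(2·26) ≡ 2/23. 23⁻¹ ≡ 24 (mod 29), so λ ≡ 2·24 ≡ 19.
  x = λ² - 3 - 3 = 361 - 6 ≡ 7; y = λ·(3 - 7) - 26 ≡ 14. → (7, 14)
2A = (7, 14).
Next 3B:
Repeated addition: build up to 3B.
2B: tangent at (24, 12): λ = (3·24² + 4)/(2·12) ≡ 21/24. 24⁻¹ ≡ 23 (mod 29), so λ ≡ 21·23 ≡ 19.
  x = λ² - 24 - 24 = 361 - 48 ≡ 23; y = λ·(24 - 23) - 12 ≡ 7. → (23, 7)
3B: (23, 7) + (24, 12). λ = (12 - 7)/(24 - 23) ≡ 5/1 mod 29. 1⁻¹ ≡ 1 (mod 29) since 1·1 = 1 ≡ 1, so λ ≡ 5.
  x = λ² - 23 - 24 = 25 - 47 ≡ 7; y = λ·(23 - 7) - 7 ≡ 15. → (7, 15)
3B = (7, 15).
Finally 2A + 3B:
(7, 14) + (7, 15): same x and y₁ ≡ -y₂, so the sum is the point at infinity.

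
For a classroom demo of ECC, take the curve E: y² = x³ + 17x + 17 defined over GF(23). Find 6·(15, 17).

(2, 6)

Write Q = (15, 17).
Repeated addition: build up to 6Q.
2Q: tangent at (15, 17): λ = (3·15² + 17)/(2·17) ≡ 2/11. 11⁻¹ ≡ 21 (mod 23), so λ ≡ 2·21 ≡ 19.
  x = λ² - 15 - 15 = 361 - 30 ≡ 9; y = λ·(15 - 9) - 17 ≡ 5. → (9, 5)
3Q: (9, 5) + (15, 17). λ = (17 - 5)/(15 - 9) ≡ 12/6 mod 23. 6⁻¹ ≡ 4 (mod 23), so λ ≡ 2.
  x = λ² - 9 - 15 = 4 - 24 ≡ 3; y = λ·(9 - 3) - 5 ≡ 7. → (3, 7)
4Q: (3, 7) + (15, 17). λ = (17 - 7)/(15 - 3) ≡ 10/12 mod 23. 12⁻¹ ≡ 2 (mod 23), so λ ≡ 20.
  x = λ² - 3 - 15 = 400 - 18 ≡ 14; y = λ·(3 - 14) - 7 ≡ 3. → (14, 3)
5Q: (14, 3) + (15, 17). λ = (17 - 3)/(15 - 14) ≡ 14/1 mod 23. 1⁻¹ ≡ 1 (mod 23), so λ ≡ 14.
  x = λ² - 14 - 15 = 196 - 29 ≡ 6; y = λ·(14 - 6) - 3 ≡ 17. → (6, 17)
6Q: (6, 17) + (15, 17). λ = (17 - 17)/(15 - 6) ≡ 0/9 mod 23. 9⁻¹ ≡ 18 (mod 23), so λ ≡ 0.
  x = λ² - 6 - 15 = 0 - 21 ≡ 2; y = λ·(6 - 2) - 17 ≡ 6. → (2, 6)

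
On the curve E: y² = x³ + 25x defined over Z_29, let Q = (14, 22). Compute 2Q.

tangent at (14, 22): λ = (3·14² + 25)/(2·22) ≡ 4/15. 15⁻¹ ≡ 2 (mod 29), so λ ≡ 4·2 ≡ 8.
  x = λ² - 14 - 14 = 64 - 28 ≡ 7; y = λ·(14 - 7) - 22 ≡ 5. → (7, 5)

(7, 5)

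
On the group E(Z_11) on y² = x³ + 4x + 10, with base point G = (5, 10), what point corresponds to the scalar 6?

(8, 2)

Repeated addition: build up to 6G.
2G: tangent at (5, 10): λ = (3·5² + 4)/(2·10) ≡ 2/9. 9⁻¹ ≡ 5 (mod 11) since 9·5 = 45 ≡ 1, so λ ≡ 2·5 ≡ 10.
  x = λ² - 5 - 5 = 100 - 10 ≡ 2; y = λ·(5 - 2) - 10 ≡ 9. → (2, 9)
3G: (2, 9) + (5, 10). λ = (10 - 9)/(5 - 2) ≡ 1/3 mod 11. 3⁻¹ ≡ 4 (mod 11), so λ ≡ 4.
  x = λ² - 2 - 5 = 16 - 7 ≡ 9; y = λ·(2 - 9) - 9 ≡ 7. → (9, 7)
4G: (9, 7) + (5, 10). λ = (10 - 7)/(5 - 9) ≡ 3/7 mod 11. 7⁻¹ ≡ 8 (mod 11), so λ ≡ 2.
  x = λ² - 9 - 5 = 4 - 14 ≡ 1; y = λ·(9 - 1) - 7 ≡ 9. → (1, 9)
5G: (1, 9) + (5, 10). λ = (10 - 9)/(5 - 1) ≡ 1/4 mod 11. 4⁻¹ ≡ 3 (mod 11), so λ ≡ 3.
  x = λ² - 1 - 5 = 9 - 6 ≡ 3; y = λ·(1 - 3) - 9 ≡ 7. → (3, 7)
6G: (3, 7) + (5, 10). λ = (10 - 7)/(5 - 3) ≡ 3/2 mod 11. 2⁻¹ ≡ 6 (mod 11) since 2·6 = 12 ≡ 1, so λ ≡ 7.
  x = λ² - 3 - 5 = 49 - 8 ≡ 8; y = λ·(3 - 8) - 7 ≡ 2. → (8, 2)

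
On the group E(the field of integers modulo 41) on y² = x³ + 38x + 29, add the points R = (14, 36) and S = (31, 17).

(33, 19)

(14, 36) + (31, 17). λ = (17 - 36)/(31 - 14) ≡ 22/17 mod 41. 17⁻¹ ≡ 29 (mod 41) since 17·29 = 493 ≡ 1, so λ ≡ 23.
  x = λ² - 14 - 31 = 529 - 45 ≡ 33; y = λ·(14 - 33) - 36 ≡ 19. → (33, 19)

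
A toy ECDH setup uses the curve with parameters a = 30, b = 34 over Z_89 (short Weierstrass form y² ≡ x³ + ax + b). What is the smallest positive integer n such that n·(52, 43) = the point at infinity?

3

2P: tangent at (52, 43): λ = (3·52² + 30)/(2·43) ≡ 43/86. 86⁻¹ ≡ 59 (mod 89), so λ ≡ 43·59 ≡ 45.
  x = λ² - 52 - 52 = 2025 - 104 ≡ 52; y = λ·(52 - 52) - 43 ≡ 46. → (52, 46)
3P: (52, 46) + (52, 43): same x and y₁ ≡ -y₂, so the sum is the point at infinity.
3P = the point at infinity, so the order is 3.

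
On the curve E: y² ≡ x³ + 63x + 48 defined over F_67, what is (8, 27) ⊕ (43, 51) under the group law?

(4, 37)

(8, 27) + (43, 51). λ = (51 - 27)/(43 - 8) ≡ 24/35 mod 67. 35⁻¹ ≡ 23 (mod 67) since 35·23 = 805 ≡ 1, so λ ≡ 16.
  x = λ² - 8 - 43 = 256 - 51 ≡ 4; y = λ·(8 - 4) - 27 ≡ 37. → (4, 37)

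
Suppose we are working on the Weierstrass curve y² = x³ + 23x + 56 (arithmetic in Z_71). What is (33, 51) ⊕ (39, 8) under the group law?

(33, 51) + (39, 8). λ = (8 - 51)/(39 - 33) ≡ 28/6 mod 71. 6⁻¹ ≡ 12 (mod 71) since 6·12 = 72 ≡ 1, so λ ≡ 52.
  x = λ² - 33 - 39 = 2704 - 72 ≡ 5; y = λ·(33 - 5) - 51 ≡ 56. → (5, 56)

(5, 56)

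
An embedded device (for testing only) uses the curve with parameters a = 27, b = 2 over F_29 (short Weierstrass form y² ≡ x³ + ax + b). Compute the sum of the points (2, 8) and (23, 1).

(17, 26)

(2, 8) + (23, 1). λ = (1 - 8)/(23 - 2) ≡ 22/21 mod 29. 21⁻¹ ≡ 18 (mod 29), so λ ≡ 19.
  x = λ² - 2 - 23 = 361 - 25 ≡ 17; y = λ·(2 - 17) - 8 ≡ 26. → (17, 26)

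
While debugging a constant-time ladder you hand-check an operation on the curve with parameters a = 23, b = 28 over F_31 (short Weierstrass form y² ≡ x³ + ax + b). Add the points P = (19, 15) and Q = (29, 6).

(30, 29)

(19, 15) + (29, 6). λ = (6 - 15)/(29 - 19) ≡ 22/10 mod 31. 10⁻¹ ≡ 28 (mod 31) since 10·28 = 280 ≡ 1, so λ ≡ 27.
  x = λ² - 19 - 29 = 729 - 48 ≡ 30; y = λ·(19 - 30) - 15 ≡ 29. → (30, 29)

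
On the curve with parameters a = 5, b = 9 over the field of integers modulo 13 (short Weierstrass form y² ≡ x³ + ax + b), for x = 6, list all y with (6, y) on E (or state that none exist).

x³ + 5x + 9 = 255 ≡ 8 (mod 13).
8 is a non-residue mod 13; no y exists.

none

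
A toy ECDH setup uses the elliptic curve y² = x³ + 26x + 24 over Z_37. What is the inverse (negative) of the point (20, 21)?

-(20, 21) = (20, -21 mod 37) = (20, 16).

(20, 16)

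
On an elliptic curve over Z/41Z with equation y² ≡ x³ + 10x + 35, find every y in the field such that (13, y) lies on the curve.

5, 36

x³ + 10x + 35 = 2362 ≡ 25 (mod 41).
Square roots of 25 mod 41: 5 and 36 (since 5² = 25 ≡ 25).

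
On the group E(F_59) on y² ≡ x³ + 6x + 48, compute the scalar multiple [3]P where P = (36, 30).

Repeated addition: build up to 3P.
2P: tangent at (36, 30): λ = (3·36² + 6)/(2·30) ≡ 0/1. 1⁻¹ ≡ 1 (mod 59), so λ ≡ 0·1 ≡ 0.
  x = λ² - 36 - 36 = 0 - 72 ≡ 46; y = λ·(36 - 46) - 30 ≡ 29. → (46, 29)
3P: (46, 29) + (36, 30). λ = (30 - 29)/(36 - 46) ≡ 1/49 mod 59. 49⁻¹ ≡ 53 (mod 59), so λ ≡ 53.
  x = λ² - 46 - 36 = 2809 - 82 ≡ 13; y = λ·(46 - 13) - 29 ≡ 9. → (13, 9)

(13, 9)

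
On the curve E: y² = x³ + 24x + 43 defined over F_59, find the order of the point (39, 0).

2

2P: (39, 0) + (39, 0): same x and y₁ ≡ -y₂, so the sum is O.
2P = O, so the order is 2.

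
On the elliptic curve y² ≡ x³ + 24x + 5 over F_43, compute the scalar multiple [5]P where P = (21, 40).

(28, 22)

Repeated addition: build up to 5P.
2P: tangent at (21, 40): λ = (3·21² + 24)/(2·40) ≡ 14/37. 37⁻¹ ≡ 7 (mod 43), so λ ≡ 14·7 ≡ 12.
  x = λ² - 21 - 21 = 144 - 42 ≡ 16; y = λ·(21 - 16) - 40 ≡ 20. → (16, 20)
3P: (16, 20) + (21, 40). λ = (40 - 20)/(21 - 16) ≡ 20/5 mod 43. 5⁻¹ ≡ 26 (mod 43), so λ ≡ 4.
  x = λ² - 16 - 21 = 16 - 37 ≡ 22; y = λ·(16 - 22) - 20 ≡ 42. → (22, 42)
4P: (22, 42) + (21, 40). λ = (40 - 42)/(21 - 22) ≡ 41/42 mod 43. 42⁻¹ ≡ 42 (mod 43) since 42·42 = 1764 ≡ 1, so λ ≡ 2.
  x = λ² - 22 - 21 = 4 - 43 ≡ 4; y = λ·(22 - 4) - 42 ≡ 37. → (4, 37)
5P: (4, 37) + (21, 40). λ = (40 - 37)/(21 - 4) ≡ 3/17 mod 43. 17⁻¹ ≡ 38 (mod 43) since 17·38 = 646 ≡ 1, so λ ≡ 28.
  x = λ² - 4 - 21 = 784 - 25 ≡ 28; y = λ·(4 - 28) - 37 ≡ 22. → (28, 22)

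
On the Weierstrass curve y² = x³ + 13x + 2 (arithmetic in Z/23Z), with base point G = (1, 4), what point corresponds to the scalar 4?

Double-and-add on 4 = (100)₂. Start with G = (1, 4) for the leading 1-bit.
double: tangent at (1, 4): λ = (3·1² + 13)/(2·4) ≡ 16/8. 8⁻¹ ≡ 3 (mod 23) since 8·3 = 24 ≡ 1, so λ ≡ 16·3 ≡ 2.
  x = λ² - 1 - 1 = 4 - 2 ≡ 2; y = λ·(1 - 2) - 4 ≡ 17. → (2, 17)
double: tangent at (2, 17): λ = (3·2² + 13)/(2·17) ≡ 2/11. 11⁻¹ ≡ 21 (mod 23) since 11·21 = 231 ≡ 1, so λ ≡ 2·21 ≡ 19.
  x = λ² - 2 - 2 = 361 - 4 ≡ 12; y = λ·(2 - 12) - 17 ≡ 0. → (12, 0)

(12, 0)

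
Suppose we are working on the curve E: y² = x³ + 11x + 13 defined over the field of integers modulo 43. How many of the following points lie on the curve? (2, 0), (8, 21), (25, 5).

2

(2, 0): 0² ≡ 0, rhs ≡ 0 → on.
(8, 21): 21² ≡ 11, rhs ≡ 11 → on.
(25, 5): 5² ≡ 25, rhs ≡ 3 → off.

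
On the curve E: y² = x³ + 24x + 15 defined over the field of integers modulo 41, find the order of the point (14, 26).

2P: tangent at (14, 26): λ = (3·14² + 24)/(2·26) ≡ 38/11. 11⁻¹ ≡ 15 (mod 41), so λ ≡ 38·15 ≡ 37.
  x = λ² - 14 - 14 = 1369 - 28 ≡ 29; y = λ·(14 - 29) - 26 ≡ 34. → (29, 34)
3P: (29, 34) + (14, 26). λ = (26 - 34)/(14 - 29) ≡ 33/26 mod 41. 26⁻¹ ≡ 30 (mod 41), so λ ≡ 6.
  x = λ² - 29 - 14 = 36 - 43 ≡ 34; y = λ·(29 - 34) - 34 ≡ 18. → (34, 18)
4P: (34, 18) + (14, 26). λ = (26 - 18)/(14 - 34) ≡ 8/21 mod 41. 21⁻¹ ≡ 2 (mod 41) since 21·2 = 42 ≡ 1, so λ ≡ 16.
  x = λ² - 34 - 14 = 256 - 48 ≡ 3; y = λ·(34 - 3) - 18 ≡ 27. → (3, 27)
5P: (3, 27) + (14, 26). λ = (26 - 27)/(14 - 3) ≡ 40/11 mod 41. 11⁻¹ ≡ 15 (mod 41) since 11·15 = 165 ≡ 1, so λ ≡ 26.
  x = λ² - 3 - 14 = 676 - 17 ≡ 3; y = λ·(3 - 3) - 27 ≡ 14. → (3, 14)
6P: (3, 14) + (14, 26). λ = (26 - 14)/(14 - 3) ≡ 12/11 mod 41. 11⁻¹ ≡ 15 (mod 41), so λ ≡ 16.
  x = λ² - 3 - 14 = 256 - 17 ≡ 34; y = λ·(3 - 34) - 14 ≡ 23. → (34, 23)
7P: (34, 23) + (14, 26). λ = (26 - 23)/(14 - 34) ≡ 3/21 mod 41. 21⁻¹ ≡ 2 (mod 41), so λ ≡ 6.
  x = λ² - 34 - 14 = 36 - 48 ≡ 29; y = λ·(34 - 29) - 23 ≡ 7. → (29, 7)
8P: (29, 7) + (14, 26). λ = (26 - 7)/(14 - 29) ≡ 19/26 mod 41. 26⁻¹ ≡ 30 (mod 41), so λ ≡ 37.
  x = λ² - 29 - 14 = 1369 - 43 ≡ 14; y = λ·(29 - 14) - 7 ≡ 15. → (14, 15)
9P: (14, 15) + (14, 26): same x and y₁ ≡ -y₂, so the sum is O.
9P = O, so the order is 9.

9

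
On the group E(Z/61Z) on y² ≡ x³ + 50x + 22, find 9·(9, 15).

O

Write G = (9, 15).
Repeated addition: build up to 9G.
2G: tangent at (9, 15): λ = (3·9² + 50)/(2·15) ≡ 49/30. 30⁻¹ ≡ 59 (mod 61), so λ ≡ 49·59 ≡ 24.
  x = λ² - 9 - 9 = 576 - 18 ≡ 9; y = λ·(9 - 9) - 15 ≡ 46. → (9, 46)
3G: (9, 46) + (9, 15): same x and y₁ ≡ -y₂, so the sum is O.
4G: O + (9, 15) = (9, 15) (identity).
5G: tangent at (9, 15): λ = (3·9² + 50)/(2·15) ≡ 49/30. 30⁻¹ ≡ 59 (mod 61) since 30·59 = 1770 ≡ 1, so λ ≡ 49·59 ≡ 24.
  x = λ² - 9 - 9 = 576 - 18 ≡ 9; y = λ·(9 - 9) - 15 ≡ 46. → (9, 46)
6G: (9, 46) + (9, 15): same x and y₁ ≡ -y₂, so the sum is O.
7G: O + (9, 15) = (9, 15) (identity).
8G: tangent at (9, 15): λ = (3·9² + 50)/(2·15) ≡ 49/30. 30⁻¹ ≡ 59 (mod 61) since 30·59 = 1770 ≡ 1, so λ ≡ 49·59 ≡ 24.
  x = λ² - 9 - 9 = 576 - 18 ≡ 9; y = λ·(9 - 9) - 15 ≡ 46. → (9, 46)
9G: (9, 46) + (9, 15): same x and y₁ ≡ -y₂, so the sum is O.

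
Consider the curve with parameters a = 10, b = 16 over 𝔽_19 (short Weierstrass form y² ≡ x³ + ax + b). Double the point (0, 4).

(17, 8)

tangent at (0, 4): λ = (3·0² + 10)/(2·4) ≡ 10/8. 8⁻¹ ≡ 12 (mod 19), so λ ≡ 10·12 ≡ 6.
  x = λ² - 0 - 0 = 36 - 0 ≡ 17; y = λ·(0 - 17) - 4 ≡ 8. → (17, 8)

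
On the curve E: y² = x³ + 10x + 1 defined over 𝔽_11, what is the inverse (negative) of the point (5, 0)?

-(5, 0) = (5, -0 mod 11) = (5, 0).

(5, 0)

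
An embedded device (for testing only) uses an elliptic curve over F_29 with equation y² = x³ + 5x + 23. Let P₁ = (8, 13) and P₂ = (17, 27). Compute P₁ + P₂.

(8, 13) + (17, 27). λ = (27 - 13)/(17 - 8) ≡ 14/9 mod 29. 9⁻¹ ≡ 13 (mod 29) since 9·13 = 117 ≡ 1, so λ ≡ 8.
  x = λ² - 8 - 17 = 64 - 25 ≡ 10; y = λ·(8 - 10) - 13 ≡ 0. → (10, 0)

(10, 0)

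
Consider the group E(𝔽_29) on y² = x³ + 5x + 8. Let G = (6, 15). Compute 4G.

Double-and-add on 4 = (100)₂. Start with G = (6, 15) for the leading 1-bit.
double: tangent at (6, 15): λ = (3·6² + 5)/(2·15) ≡ 26/1. 1⁻¹ ≡ 1 (mod 29), so λ ≡ 26·1 ≡ 26.
  x = λ² - 6 - 6 = 676 - 12 ≡ 26; y = λ·(6 - 26) - 15 ≡ 16. → (26, 16)
double: tangent at (26, 16): λ = (3·26² + 5)/(2·16) ≡ 3/3. 3⁻¹ ≡ 10 (mod 29) since 3·10 = 30 ≡ 1, so λ ≡ 3·10 ≡ 1.
  x = λ² - 26 - 26 = 1 - 52 ≡ 7; y = λ·(26 - 7) - 16 ≡ 3. → (7, 3)

(7, 3)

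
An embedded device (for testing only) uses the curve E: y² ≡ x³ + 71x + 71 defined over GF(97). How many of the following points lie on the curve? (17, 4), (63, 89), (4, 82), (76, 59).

2

(17, 4): 4² ≡ 16, rhs ≡ 80 → off.
(63, 89): 89² ≡ 64, rhs ≡ 63 → off.
(4, 82): 82² ≡ 31, rhs ≡ 31 → on.
(76, 59): 59² ≡ 86, rhs ≡ 86 → on.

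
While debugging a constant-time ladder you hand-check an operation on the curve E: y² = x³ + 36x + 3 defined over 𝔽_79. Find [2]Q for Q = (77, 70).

tangent at (77, 70): λ = (3·77² + 36)/(2·70) ≡ 48/61. 61⁻¹ ≡ 57 (mod 79) since 61·57 = 3477 ≡ 1, so λ ≡ 48·57 ≡ 50.
  x = λ² - 77 - 77 = 2500 - 154 ≡ 55; y = λ·(77 - 55) - 70 ≡ 3. → (55, 3)

(55, 3)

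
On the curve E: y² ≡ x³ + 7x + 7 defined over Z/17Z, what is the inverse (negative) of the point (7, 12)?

(7, 5)

-(7, 12) = (7, -12 mod 17) = (7, 5).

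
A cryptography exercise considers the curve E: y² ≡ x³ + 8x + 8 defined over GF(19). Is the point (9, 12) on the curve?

yes

y² = 12² ≡ 11; x³ + 8x + 8 = 809 ≡ 11 (mod 19). 11 = 11.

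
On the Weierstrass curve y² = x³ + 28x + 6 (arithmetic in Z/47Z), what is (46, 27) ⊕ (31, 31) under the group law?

(6, 25)

(46, 27) + (31, 31). λ = (31 - 27)/(31 - 46) ≡ 4/32 mod 47. 32⁻¹ ≡ 25 (mod 47), so λ ≡ 6.
  x = λ² - 46 - 31 = 36 - 77 ≡ 6; y = λ·(46 - 6) - 27 ≡ 25. → (6, 25)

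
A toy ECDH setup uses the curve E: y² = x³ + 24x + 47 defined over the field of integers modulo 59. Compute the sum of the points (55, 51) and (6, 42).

(23, 50)

(55, 51) + (6, 42). λ = (42 - 51)/(6 - 55) ≡ 50/10 mod 59. 10⁻¹ ≡ 6 (mod 59) since 10·6 = 60 ≡ 1, so λ ≡ 5.
  x = λ² - 55 - 6 = 25 - 61 ≡ 23; y = λ·(55 - 23) - 51 ≡ 50. → (23, 50)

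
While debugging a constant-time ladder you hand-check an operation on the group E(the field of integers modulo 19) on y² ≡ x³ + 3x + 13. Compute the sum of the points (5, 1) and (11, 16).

(5, 1) + (11, 16). λ = (16 - 1)/(11 - 5) ≡ 15/6 mod 19. 6⁻¹ ≡ 16 (mod 19), so λ ≡ 12.
  x = λ² - 5 - 11 = 144 - 16 ≡ 14; y = λ·(5 - 14) - 1 ≡ 5. → (14, 5)

(14, 5)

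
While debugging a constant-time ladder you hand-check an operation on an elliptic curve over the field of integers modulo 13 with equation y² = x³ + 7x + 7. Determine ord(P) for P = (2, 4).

11

2P: tangent at (2, 4): λ = (3·2² + 7)/(2·4) ≡ 6/8. 8⁻¹ ≡ 5 (mod 13), so λ ≡ 6·5 ≡ 4.
  x = λ² - 2 - 2 = 16 - 4 ≡ 12; y = λ·(2 - 12) - 4 ≡ 8. → (12, 8)
3P: (12, 8) + (2, 4). λ = (4 - 8)/(2 - 12) ≡ 9/3 mod 13. 3⁻¹ ≡ 9 (mod 13) since 3·9 = 27 ≡ 1, so λ ≡ 3.
  x = λ² - 12 - 2 = 9 - 14 ≡ 8; y = λ·(12 - 8) - 8 ≡ 4. → (8, 4)
4P: (8, 4) + (2, 4). λ = (4 - 4)/(2 - 8) ≡ 0/7 mod 13. 7⁻¹ ≡ 2 (mod 13), so λ ≡ 0.
  x = λ² - 8 - 2 = 0 - 10 ≡ 3; y = λ·(8 - 3) - 4 ≡ 9. → (3, 9)
5P: (3, 9) + (2, 4). λ = (4 - 9)/(2 - 3) ≡ 8/12 mod 13. 12⁻¹ ≡ 12 (mod 13), so λ ≡ 5.
  x = λ² - 3 - 2 = 25 - 5 ≡ 7; y = λ·(3 - 7) - 9 ≡ 10. → (7, 10)
6P: (7, 10) + (2, 4). λ = (4 - 10)/(2 - 7) ≡ 7/8 mod 13. 8⁻¹ ≡ 5 (mod 13), so λ ≡ 9.
  x = λ² - 7 - 2 = 81 - 9 ≡ 7; y = λ·(7 - 7) - 10 ≡ 3. → (7, 3)
7P: (7, 3) + (2, 4). λ = (4 - 3)/(2 - 7) ≡ 1/8 mod 13. 8⁻¹ ≡ 5 (mod 13), so λ ≡ 5.
  x = λ² - 7 - 2 = 25 - 9 ≡ 3; y = λ·(7 - 3) - 3 ≡ 4. → (3, 4)
8P: (3, 4) + (2, 4). λ = (4 - 4)/(2 - 3) ≡ 0/12 mod 13. 12⁻¹ ≡ 12 (mod 13) since 12·12 = 144 ≡ 1, so λ ≡ 0.
  x = λ² - 3 - 2 = 0 - 5 ≡ 8; y = λ·(3 - 8) - 4 ≡ 9. → (8, 9)
9P: (8, 9) + (2, 4). λ = (4 - 9)/(2 - 8) ≡ 8/7 mod 13. 7⁻¹ ≡ 2 (mod 13), so λ ≡ 3.
  x = λ² - 8 - 2 = 9 - 10 ≡ 12; y = λ·(8 - 12) - 9 ≡ 5. → (12, 5)
10P: (12, 5) + (2, 4). λ = (4 - 5)/(2 - 12) ≡ 12/3 mod 13. 3⁻¹ ≡ 9 (mod 13), so λ ≡ 4.
  x = λ² - 12 - 2 = 16 - 14 ≡ 2; y = λ·(12 - 2) - 5 ≡ 9. → (2, 9)
11P: (2, 9) + (2, 4): same x and y₁ ≡ -y₂, so the sum is the point at infinity.
11P = the point at infinity, so the order is 11.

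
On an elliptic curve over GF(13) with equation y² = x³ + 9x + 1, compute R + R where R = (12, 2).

(11, 1)

tangent at (12, 2): λ = (3·12² + 9)/(2·2) ≡ 12/4. 4⁻¹ ≡ 10 (mod 13), so λ ≡ 12·10 ≡ 3.
  x = λ² - 12 - 12 = 9 - 24 ≡ 11; y = λ·(12 - 11) - 2 ≡ 1. → (11, 1)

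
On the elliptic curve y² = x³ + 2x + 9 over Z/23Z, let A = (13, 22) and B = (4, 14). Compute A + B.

(19, 11)

(13, 22) + (4, 14). λ = (14 - 22)/(4 - 13) ≡ 15/14 mod 23. 14⁻¹ ≡ 5 (mod 23), so λ ≡ 6.
  x = λ² - 13 - 4 = 36 - 17 ≡ 19; y = λ·(13 - 19) - 22 ≡ 11. → (19, 11)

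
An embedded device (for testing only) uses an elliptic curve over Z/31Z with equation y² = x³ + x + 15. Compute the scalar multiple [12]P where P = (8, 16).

Double-and-add on 12 = (1100)₂. Start with P = (8, 16) for the leading 1-bit.
double: tangent at (8, 16): λ = (3·8² + 1)/(2·16) ≡ 7/1. 1⁻¹ ≡ 1 (mod 31), so λ ≡ 7·1 ≡ 7.
  x = λ² - 8 - 8 = 49 - 16 ≡ 2; y = λ·(8 - 2) - 16 ≡ 26. → (2, 26)
add P: (2, 26) + (8, 16). λ = (16 - 26)/(8 - 2) ≡ 21/6 mod 31. 6⁻¹ ≡ 26 (mod 31), so λ ≡ 19.
  x = λ² - 2 - 8 = 361 - 10 ≡ 10; y = λ·(2 - 10) - 26 ≡ 8. → (10, 8)
double: tangent at (10, 8): λ = (3·10² + 1)/(2·8) ≡ 22/16. 16⁻¹ ≡ 2 (mod 31) since 16·2 = 32 ≡ 1, so λ ≡ 22·2 ≡ 13.
  x = λ² - 10 - 10 = 169 - 20 ≡ 25; y = λ·(10 - 25) - 8 ≡ 14. → (25, 14)
double: tangent at (25, 14): λ = (3·25² + 1)/(2·14) ≡ 16/28. 28⁻¹ ≡ 10 (mod 31) since 28·10 = 280 ≡ 1, so λ ≡ 16·10 ≡ 5.
  x = λ² - 25 - 25 = 25 - 50 ≡ 6; y = λ·(25 - 6) - 14 ≡ 19. → (6, 19)

(6, 19)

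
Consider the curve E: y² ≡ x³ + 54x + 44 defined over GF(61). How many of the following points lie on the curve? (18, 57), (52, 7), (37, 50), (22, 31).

(18, 57): 57² ≡ 16, rhs ≡ 16 → on.
(52, 7): 7² ≡ 49, rhs ≡ 49 → on.
(37, 50): 50² ≡ 60, rhs ≡ 52 → off.
(22, 31): 31² ≡ 46, rhs ≡ 46 → on.

3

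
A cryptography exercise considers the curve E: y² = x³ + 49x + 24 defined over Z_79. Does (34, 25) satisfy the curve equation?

yes

y² = 25² ≡ 72; x³ + 49x + 24 = 40994 ≡ 72 (mod 79). 72 = 72.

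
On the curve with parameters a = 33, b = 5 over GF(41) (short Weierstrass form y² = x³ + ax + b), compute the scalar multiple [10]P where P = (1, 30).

(6, 38)

Repeated addition: build up to 10P.
2P: tangent at (1, 30): λ = (3·1² + 33)/(2·30) ≡ 36/19. 19⁻¹ ≡ 13 (mod 41) since 19·13 = 247 ≡ 1, so λ ≡ 36·13 ≡ 17.
  x = λ² - 1 - 1 = 289 - 2 ≡ 0; y = λ·(1 - 0) - 30 ≡ 28. → (0, 28)
3P: (0, 28) + (1, 30). λ = (30 - 28)/(1 - 0) ≡ 2/1 mod 41. 1⁻¹ ≡ 1 (mod 41) since 1·1 = 1 ≡ 1, so λ ≡ 2.
  x = λ² - 0 - 1 = 4 - 1 ≡ 3; y = λ·(0 - 3) - 28 ≡ 7. → (3, 7)
4P: (3, 7) + (1, 30). λ = (30 - 7)/(1 - 3) ≡ 23/39 mod 41. 39⁻¹ ≡ 20 (mod 41), so λ ≡ 9.
  x = λ² - 3 - 1 = 81 - 4 ≡ 36; y = λ·(3 - 36) - 7 ≡ 24. → (36, 24)
5P: (36, 24) + (1, 30). λ = (30 - 24)/(1 - 36) ≡ 6/6 mod 41. 6⁻¹ ≡ 7 (mod 41), so λ ≡ 1.
  x = λ² - 36 - 1 = 1 - 37 ≡ 5; y = λ·(36 - 5) - 24 ≡ 7. → (5, 7)
6P: (5, 7) + (1, 30). λ = (30 - 7)/(1 - 5) ≡ 23/37 mod 41. 37⁻¹ ≡ 10 (mod 41) since 37·10 = 370 ≡ 1, so λ ≡ 25.
  x = λ² - 5 - 1 = 625 - 6 ≡ 4; y = λ·(5 - 4) - 7 ≡ 18. → (4, 18)
7P: (4, 18) + (1, 30). λ = (30 - 18)/(1 - 4) ≡ 12/38 mod 41. 38⁻¹ ≡ 27 (mod 41), so λ ≡ 37.
  x = λ² - 4 - 1 = 1369 - 5 ≡ 11; y = λ·(4 - 11) - 18 ≡ 10. → (11, 10)
8P: (11, 10) + (1, 30). λ = (30 - 10)/(1 - 11) ≡ 20/31 mod 41. 31⁻¹ ≡ 4 (mod 41), so λ ≡ 39.
  x = λ² - 11 - 1 = 1521 - 12 ≡ 33; y = λ·(11 - 33) - 10 ≡ 34. → (33, 34)
9P: (33, 34) + (1, 30). λ = (30 - 34)/(1 - 33) ≡ 37/9 mod 41. 9⁻¹ ≡ 32 (mod 41), so λ ≡ 36.
  x = λ² - 33 - 1 = 1296 - 34 ≡ 32; y = λ·(33 - 32) - 34 ≡ 2. → (32, 2)
10P: (32, 2) + (1, 30). λ = (30 - 2)/(1 - 32) ≡ 28/10 mod 41. 10⁻¹ ≡ 37 (mod 41), so λ ≡ 11.
  x = λ² - 32 - 1 = 121 - 33 ≡ 6; y = λ·(32 - 6) - 2 ≡ 38. → (6, 38)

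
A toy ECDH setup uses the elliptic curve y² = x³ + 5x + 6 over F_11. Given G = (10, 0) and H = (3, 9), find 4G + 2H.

First 4G:
Double-and-add on 4 = (100)₂. Start with G = (10, 0) for the leading 1-bit.
double: (10, 0) + (10, 0): same x and y₁ ≡ -y₂, so the sum is 𝒪.
double: 𝒪 + 𝒪 = 𝒪 (identity).
4G = 𝒪.
Next 2H:
Repeated addition: build up to 2H.
2H: tangent at (3, 9): λ = (3·3² + 5)/(2·9) ≡ 10/7. 7⁻¹ ≡ 8 (mod 11) since 7·8 = 56 ≡ 1, so λ ≡ 10·8 ≡ 3.
  x = λ² - 3 - 3 = 9 - 6 ≡ 3; y = λ·(3 - 3) - 9 ≡ 2. → (3, 2)
2H = (3, 2).
Finally 4G + 2H:
𝒪 + (3, 2) = (3, 2) (identity).

(3, 2)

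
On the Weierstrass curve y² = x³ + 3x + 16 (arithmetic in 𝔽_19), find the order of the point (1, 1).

2P: tangent at (1, 1): λ = (3·1² + 3)/(2·1) ≡ 6/2. 2⁻¹ ≡ 10 (mod 19), so λ ≡ 6·10 ≡ 3.
  x = λ² - 1 - 1 = 9 - 2 ≡ 7; y = λ·(1 - 7) - 1 ≡ 0. → (7, 0)
3P: (7, 0) + (1, 1). λ = (1 - 0)/(1 - 7) ≡ 1/13 mod 19. 13⁻¹ ≡ 3 (mod 19), so λ ≡ 3.
  x = λ² - 7 - 1 = 9 - 8 ≡ 1; y = λ·(7 - 1) - 0 ≡ 18. → (1, 18)
4P: (1, 18) + (1, 1): same x and y₁ ≡ -y₂, so the sum is 𝒪.
4P = 𝒪, so the order is 4.

4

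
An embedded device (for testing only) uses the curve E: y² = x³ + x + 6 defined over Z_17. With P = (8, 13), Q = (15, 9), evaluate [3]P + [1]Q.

(1, 12)

First 3P:
Repeated addition: build up to 3P.
2P: tangent at (8, 13): λ = (3·8² + 1)/(2·13) ≡ 6/9. 9⁻¹ ≡ 2 (mod 17) since 9·2 = 18 ≡ 1, so λ ≡ 6·2 ≡ 12.
  x = λ² - 8 - 8 = 144 - 16 ≡ 9; y = λ·(8 - 9) - 13 ≡ 9. → (9, 9)
3P: (9, 9) + (8, 13). λ = (13 - 9)/(8 - 9) ≡ 4/16 mod 17. 16⁻¹ ≡ 16 (mod 17), so λ ≡ 13.
  x = λ² - 9 - 8 = 169 - 17 ≡ 16; y = λ·(9 - 16) - 9 ≡ 2. → (16, 2)
3P = (16, 2).
Finally 3P + Q:
(16, 2) + (15, 9). λ = (9 - 2)/(15 - 16) ≡ 7/16 mod 17. 16⁻¹ ≡ 16 (mod 17), so λ ≡ 10.
  x = λ² - 16 - 15 = 100 - 31 ≡ 1; y = λ·(16 - 1) - 2 ≡ 12. → (1, 12)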